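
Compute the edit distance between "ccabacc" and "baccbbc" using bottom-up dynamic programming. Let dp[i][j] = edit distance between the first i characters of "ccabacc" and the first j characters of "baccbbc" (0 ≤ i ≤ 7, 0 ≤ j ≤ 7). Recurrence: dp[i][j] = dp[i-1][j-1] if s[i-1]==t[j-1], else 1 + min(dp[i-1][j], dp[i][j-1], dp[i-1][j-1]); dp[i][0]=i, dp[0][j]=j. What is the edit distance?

5

   ''  b  a  c  c  b  b  c
''  0  1  2  3  4  5  6  7
 c  1  1  2  2  3  4  5  6
 c  2  2  2  2  2  3  4  5
 a  3  3  2  3  3  3  4  5
 b  4  3  3  3  4  3  3  4
 a  5  4  3  4  4  4  4  4
 c  6  5  4  3  4  5  5  4
 c  7  6  5  4  3  4  5  5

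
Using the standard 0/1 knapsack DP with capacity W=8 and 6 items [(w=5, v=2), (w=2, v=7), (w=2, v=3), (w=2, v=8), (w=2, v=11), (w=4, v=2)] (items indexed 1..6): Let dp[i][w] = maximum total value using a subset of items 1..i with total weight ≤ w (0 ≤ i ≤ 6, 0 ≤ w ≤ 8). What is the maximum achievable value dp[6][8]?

29

i\w   0   1   2   3   4   5   6   7   8
  0   0   0   0   0   0   0   0   0   0
  1   0   0   0   0   0   2   2   2   2
  2   0   0   7   7   7   7   7   9   9
  3   0   0   7   7  10  10  10  10  10
  4   0   0   8   8  15  15  18  18  18
  5   0   0  11  11  19  19  26  26  29
  6   0   0  11  11  19  19  26  26  29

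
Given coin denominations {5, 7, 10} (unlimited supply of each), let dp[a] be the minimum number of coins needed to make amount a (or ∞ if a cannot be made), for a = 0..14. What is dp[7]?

1

 a  0  1  2  3  4  5  6  7  8  9 10 11 12 13 14
dp  0  -  -  -  -  1  -  1  -  -  1  -  2  -  2
(- denotes ∞ / unreachable)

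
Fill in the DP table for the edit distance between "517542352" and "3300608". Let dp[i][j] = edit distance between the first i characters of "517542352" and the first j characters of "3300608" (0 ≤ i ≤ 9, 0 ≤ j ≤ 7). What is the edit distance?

9

   ''  3  3  0  0  6  0  8
''  0  1  2  3  4  5  6  7
 5  1  1  2  3  4  5  6  7
 1  2  2  2  3  4  5  6  7
 7  3  3  3  3  4  5  6  7
 5  4  4  4  4  4  5  6  7
 4  5  5  5  5  5  5  6  7
 2  6  6  6  6  6  6  6  7
 3  7  6  6  7  7  7  7  7
 5  8  7  7  7  8  8  8  8
 2  9  8  8  8  8  9  9  9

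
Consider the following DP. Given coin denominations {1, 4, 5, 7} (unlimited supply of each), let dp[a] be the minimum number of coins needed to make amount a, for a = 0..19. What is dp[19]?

 a  0  1  2  3  4  5  6  7  8  9 10 11 12 13 14 15 16 17 18 19
dp  0  1  2  3  1  1  2  1  2  2  2  2  2  3  2  3  3  3  3  3

3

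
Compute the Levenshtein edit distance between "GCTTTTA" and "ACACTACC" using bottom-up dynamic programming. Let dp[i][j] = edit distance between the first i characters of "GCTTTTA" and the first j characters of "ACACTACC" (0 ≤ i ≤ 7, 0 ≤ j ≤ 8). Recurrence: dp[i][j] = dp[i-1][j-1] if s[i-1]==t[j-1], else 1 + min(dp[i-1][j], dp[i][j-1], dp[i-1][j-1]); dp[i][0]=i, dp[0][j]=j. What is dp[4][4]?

   ''  A  C  A  C  T  A  C  C
''  0  1  2  3  4  5  6  7  8
 G  1  1  2  3  4  5  6  7  8
 C  2  2  1  2  3  4  5  6  7
 T  3  3  2  2  3  3  4  5  6
 T  4  4  3  3  3  3  4  5  6
 T  5  5  4  4  4  3  4  5  6
 T  6  6  5  5  5  4  4  5  6
 A  7  6  6  5  6  5  4  5  6

3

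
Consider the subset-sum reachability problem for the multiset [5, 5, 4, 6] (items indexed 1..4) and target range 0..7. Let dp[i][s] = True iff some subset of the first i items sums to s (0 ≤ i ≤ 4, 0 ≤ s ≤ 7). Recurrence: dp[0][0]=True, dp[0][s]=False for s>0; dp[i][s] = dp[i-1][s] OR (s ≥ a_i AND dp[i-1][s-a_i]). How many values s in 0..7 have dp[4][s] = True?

4

i\s   0   1   2   3   4   5   6   7
  0   T   F   F   F   F   F   F   F
  1   T   F   F   F   F   T   F   F
  2   T   F   F   F   F   T   F   F
  3   T   F   F   F   T   T   F   F
  4   T   F   F   F   T   T   T   F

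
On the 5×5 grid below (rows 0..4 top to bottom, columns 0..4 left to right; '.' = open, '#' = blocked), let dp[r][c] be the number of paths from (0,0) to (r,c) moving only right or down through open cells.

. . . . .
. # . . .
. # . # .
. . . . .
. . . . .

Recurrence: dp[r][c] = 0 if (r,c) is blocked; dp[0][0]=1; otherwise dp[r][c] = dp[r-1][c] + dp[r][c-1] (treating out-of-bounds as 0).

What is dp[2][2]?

r\c   0   1   2   3   4
  0   1   1   1   1   1
  1   1   0   1   2   3
  2   1   0   1   0   3
  3   1   1   2   2   5
  4   1   2   4   6  11

1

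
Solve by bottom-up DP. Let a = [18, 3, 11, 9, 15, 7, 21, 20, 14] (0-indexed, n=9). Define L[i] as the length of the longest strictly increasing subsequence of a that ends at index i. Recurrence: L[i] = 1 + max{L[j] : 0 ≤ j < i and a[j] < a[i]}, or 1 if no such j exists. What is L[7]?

   i    0    1    2    3    4    5    6    7    8
a[i]   18    3   11    9   15    7   21   20   14
L[i]    1    1    2    2    3    2    4    4    3

4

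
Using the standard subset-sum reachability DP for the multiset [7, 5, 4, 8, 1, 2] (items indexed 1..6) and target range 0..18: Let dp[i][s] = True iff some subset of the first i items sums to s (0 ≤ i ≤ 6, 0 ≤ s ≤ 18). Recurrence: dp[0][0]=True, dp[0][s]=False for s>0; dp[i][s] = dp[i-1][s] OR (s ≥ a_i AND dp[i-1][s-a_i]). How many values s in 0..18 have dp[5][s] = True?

i\s   0   1   2   3   4   5   6   7   8   9  10  11  12  13  14  15  16  17  18
  0   T   F   F   F   F   F   F   F   F   F   F   F   F   F   F   F   F   F   F
  1   T   F   F   F   F   F   F   T   F   F   F   F   F   F   F   F   F   F   F
  2   T   F   F   F   F   T   F   T   F   F   F   F   T   F   F   F   F   F   F
  3   T   F   F   F   T   T   F   T   F   T   F   T   T   F   F   F   T   F   F
  4   T   F   F   F   T   T   F   T   T   T   F   T   T   T   F   T   T   T   F
  5   T   T   F   F   T   T   T   T   T   T   T   T   T   T   T   T   T   T   T
  6   T   T   T   T   T   T   T   T   T   T   T   T   T   T   T   T   T   T   T

17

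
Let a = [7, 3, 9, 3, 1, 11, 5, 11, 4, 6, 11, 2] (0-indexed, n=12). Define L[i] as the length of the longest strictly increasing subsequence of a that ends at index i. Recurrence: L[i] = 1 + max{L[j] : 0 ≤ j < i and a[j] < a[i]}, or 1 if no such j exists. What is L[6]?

   i    0    1    2    3    4    5    6    7    8    9   10   11
a[i]    7    3    9    3    1   11    5   11    4    6   11    2
L[i]    1    1    2    1    1    3    2    3    2    3    4    2

2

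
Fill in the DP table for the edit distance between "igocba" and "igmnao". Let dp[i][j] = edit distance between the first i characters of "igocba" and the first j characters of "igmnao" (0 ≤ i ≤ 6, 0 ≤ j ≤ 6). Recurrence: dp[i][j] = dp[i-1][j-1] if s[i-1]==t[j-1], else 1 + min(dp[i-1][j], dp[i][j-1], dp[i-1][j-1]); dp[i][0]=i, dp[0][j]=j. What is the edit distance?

4

   ''  i  g  m  n  a  o
''  0  1  2  3  4  5  6
 i  1  0  1  2  3  4  5
 g  2  1  0  1  2  3  4
 o  3  2  1  1  2  3  3
 c  4  3  2  2  2  3  4
 b  5  4  3  3  3  3  4
 a  6  5  4  4  4  3  4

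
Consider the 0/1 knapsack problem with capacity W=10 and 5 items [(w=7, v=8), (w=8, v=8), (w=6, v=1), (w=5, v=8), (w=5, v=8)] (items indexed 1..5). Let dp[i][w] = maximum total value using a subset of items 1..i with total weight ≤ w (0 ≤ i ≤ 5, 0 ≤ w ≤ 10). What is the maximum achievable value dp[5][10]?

16

i\w   0   1   2   3   4   5   6   7   8   9  10
  0   0   0   0   0   0   0   0   0   0   0   0
  1   0   0   0   0   0   0   0   8   8   8   8
  2   0   0   0   0   0   0   0   8   8   8   8
  3   0   0   0   0   0   0   1   8   8   8   8
  4   0   0   0   0   0   8   8   8   8   8   8
  5   0   0   0   0   0   8   8   8   8   8  16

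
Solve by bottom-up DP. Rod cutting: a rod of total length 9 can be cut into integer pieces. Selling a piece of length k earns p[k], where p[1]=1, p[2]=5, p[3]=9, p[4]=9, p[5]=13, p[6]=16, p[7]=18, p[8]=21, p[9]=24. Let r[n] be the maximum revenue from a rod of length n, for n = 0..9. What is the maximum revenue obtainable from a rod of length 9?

   n    0    1    2    3    4    5    6    7    8    9
r[n]    0    1    5    9   10   14   18   19   23   27

27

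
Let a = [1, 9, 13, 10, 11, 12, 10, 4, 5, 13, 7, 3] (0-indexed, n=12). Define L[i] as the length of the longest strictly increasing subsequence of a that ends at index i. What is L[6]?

   i    0    1    2    3    4    5    6    7    8    9   10   11
a[i]    1    9   13   10   11   12   10    4    5   13    7    3
L[i]    1    2    3    3    4    5    3    2    3    6    4    2

3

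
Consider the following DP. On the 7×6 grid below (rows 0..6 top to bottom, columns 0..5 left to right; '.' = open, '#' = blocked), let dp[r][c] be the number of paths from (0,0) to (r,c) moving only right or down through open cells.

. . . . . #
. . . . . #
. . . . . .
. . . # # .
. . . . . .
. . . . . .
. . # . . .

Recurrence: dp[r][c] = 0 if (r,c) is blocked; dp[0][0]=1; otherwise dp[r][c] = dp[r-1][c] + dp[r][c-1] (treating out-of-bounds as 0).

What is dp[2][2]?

r\c   0   1   2   3   4   5
  0   1   1   1   1   1   0
  1   1   2   3   4   5   0
  2   1   3   6  10  15  15
  3   1   4  10   0   0  15
  4   1   5  15  15  15  30
  5   1   6  21  36  51  81
  6   1   7   0  36  87 168

6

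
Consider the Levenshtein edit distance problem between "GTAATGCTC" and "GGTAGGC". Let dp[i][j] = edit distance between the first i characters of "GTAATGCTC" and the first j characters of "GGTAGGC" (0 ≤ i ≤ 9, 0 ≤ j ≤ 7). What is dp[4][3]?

3

   ''  G  G  T  A  G  G  C
''  0  1  2  3  4  5  6  7
 G  1  0  1  2  3  4  5  6
 T  2  1  1  1  2  3  4  5
 A  3  2  2  2  1  2  3  4
 A  4  3  3  3  2  2  3  4
 T  5  4  4  3  3  3  3  4
 G  6  5  4  4  4  3  3  4
 C  7  6  5  5  5  4  4  3
 T  8  7  6  5  6  5  5  4
 C  9  8  7  6  6  6  6  5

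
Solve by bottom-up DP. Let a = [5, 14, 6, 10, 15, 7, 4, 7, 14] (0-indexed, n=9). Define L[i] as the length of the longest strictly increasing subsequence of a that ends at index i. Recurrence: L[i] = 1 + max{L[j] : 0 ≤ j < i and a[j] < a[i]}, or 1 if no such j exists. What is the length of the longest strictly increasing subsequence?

   i    0    1    2    3    4    5    6    7    8
a[i]    5   14    6   10   15    7    4    7   14
L[i]    1    2    2    3    4    3    1    3    4

4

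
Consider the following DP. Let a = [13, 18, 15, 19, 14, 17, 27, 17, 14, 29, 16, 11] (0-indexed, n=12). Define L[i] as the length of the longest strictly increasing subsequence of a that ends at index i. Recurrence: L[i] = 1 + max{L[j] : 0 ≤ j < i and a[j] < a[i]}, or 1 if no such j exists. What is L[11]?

1

   i    0    1    2    3    4    5    6    7    8    9   10   11
a[i]   13   18   15   19   14   17   27   17   14   29   16   11
L[i]    1    2    2    3    2    3    4    3    2    5    3    1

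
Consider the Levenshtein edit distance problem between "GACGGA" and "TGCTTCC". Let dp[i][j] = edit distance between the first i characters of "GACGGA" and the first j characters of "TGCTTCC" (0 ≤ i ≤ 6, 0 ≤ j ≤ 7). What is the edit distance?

   ''  T  G  C  T  T  C  C
''  0  1  2  3  4  5  6  7
 G  1  1  1  2  3  4  5  6
 A  2  2  2  2  3  4  5  6
 C  3  3  3  2  3  4  4  5
 G  4  4  3  3  3  4  5  5
 G  5  5  4  4  4  4  5  6
 A  6  6  5  5  5  5  5  6

6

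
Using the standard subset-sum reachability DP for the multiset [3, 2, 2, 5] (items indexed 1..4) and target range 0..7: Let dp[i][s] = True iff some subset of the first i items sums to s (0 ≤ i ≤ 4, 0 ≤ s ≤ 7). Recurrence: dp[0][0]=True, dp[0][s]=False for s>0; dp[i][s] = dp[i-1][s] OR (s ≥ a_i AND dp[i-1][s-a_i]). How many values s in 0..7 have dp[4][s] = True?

i\s   0   1   2   3   4   5   6   7
  0   T   F   F   F   F   F   F   F
  1   T   F   F   T   F   F   F   F
  2   T   F   T   T   F   T   F   F
  3   T   F   T   T   T   T   F   T
  4   T   F   T   T   T   T   F   T

6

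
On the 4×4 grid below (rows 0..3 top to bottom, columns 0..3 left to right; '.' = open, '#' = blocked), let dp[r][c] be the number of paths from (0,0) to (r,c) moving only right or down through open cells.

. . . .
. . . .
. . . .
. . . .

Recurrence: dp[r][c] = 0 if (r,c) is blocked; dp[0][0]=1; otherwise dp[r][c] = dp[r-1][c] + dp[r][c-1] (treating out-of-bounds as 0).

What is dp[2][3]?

r\c   0   1   2   3
  0   1   1   1   1
  1   1   2   3   4
  2   1   3   6  10
  3   1   4  10  20

10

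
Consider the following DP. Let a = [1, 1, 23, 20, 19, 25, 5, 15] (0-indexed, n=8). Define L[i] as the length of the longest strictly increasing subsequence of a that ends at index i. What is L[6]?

2

   i    0    1    2    3    4    5    6    7
a[i]    1    1   23   20   19   25    5   15
L[i]    1    1    2    2    2    3    2    3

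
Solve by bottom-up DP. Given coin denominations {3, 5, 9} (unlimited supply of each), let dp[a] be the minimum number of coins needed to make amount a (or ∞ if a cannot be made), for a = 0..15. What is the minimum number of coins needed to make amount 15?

3

 a  0  1  2  3  4  5  6  7  8  9 10 11 12 13 14 15
dp  0  -  -  1  -  1  2  -  2  1  2  3  2  3  2  3
(- denotes ∞ / unreachable)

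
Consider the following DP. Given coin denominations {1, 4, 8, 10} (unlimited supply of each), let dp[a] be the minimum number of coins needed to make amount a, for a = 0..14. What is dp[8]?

1

 a  0  1  2  3  4  5  6  7  8  9 10 11 12 13 14
dp  0  1  2  3  1  2  3  4  1  2  1  2  2  3  2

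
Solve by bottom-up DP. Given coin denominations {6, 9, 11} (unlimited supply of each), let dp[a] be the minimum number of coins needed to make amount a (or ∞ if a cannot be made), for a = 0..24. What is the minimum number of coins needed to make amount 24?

3

 a  0  1  2  3  4  5  6  7  8  9 10 11 12 13 14 15 16 17 18 19 20 21 22 23 24
dp  0  -  -  -  -  -  1  -  -  1  -  1  2  -  -  2  -  2  2  -  2  3  2  3  3
(- denotes ∞ / unreachable)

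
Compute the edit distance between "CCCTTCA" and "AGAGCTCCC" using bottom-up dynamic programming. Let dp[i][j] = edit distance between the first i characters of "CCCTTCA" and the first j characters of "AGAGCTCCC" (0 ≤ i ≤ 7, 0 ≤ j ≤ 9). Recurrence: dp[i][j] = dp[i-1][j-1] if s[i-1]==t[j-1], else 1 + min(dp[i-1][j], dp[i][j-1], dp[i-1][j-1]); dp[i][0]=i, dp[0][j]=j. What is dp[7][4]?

   ''  A  G  A  G  C  T  C  C  C
''  0  1  2  3  4  5  6  7  8  9
 C  1  1  2  3  4  4  5  6  7  8
 C  2  2  2  3  4  4  5  5  6  7
 C  3  3  3  3  4  4  5  5  5  6
 T  4  4  4  4  4  5  4  5  6  6
 T  5  5  5  5  5  5  5  5  6  7
 C  6  6  6  6  6  5  6  5  5  6
 A  7  6  7  6  7  6  6  6  6  6

7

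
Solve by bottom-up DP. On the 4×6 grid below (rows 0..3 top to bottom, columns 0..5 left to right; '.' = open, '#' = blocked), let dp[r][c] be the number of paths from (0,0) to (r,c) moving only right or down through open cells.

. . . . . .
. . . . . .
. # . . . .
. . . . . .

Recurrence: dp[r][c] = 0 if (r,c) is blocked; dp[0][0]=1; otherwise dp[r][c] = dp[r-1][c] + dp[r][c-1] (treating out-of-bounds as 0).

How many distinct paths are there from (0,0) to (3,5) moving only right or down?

r\c   0   1   2   3   4   5
  0   1   1   1   1   1   1
  1   1   2   3   4   5   6
  2   1   0   3   7  12  18
  3   1   1   4  11  23  41

41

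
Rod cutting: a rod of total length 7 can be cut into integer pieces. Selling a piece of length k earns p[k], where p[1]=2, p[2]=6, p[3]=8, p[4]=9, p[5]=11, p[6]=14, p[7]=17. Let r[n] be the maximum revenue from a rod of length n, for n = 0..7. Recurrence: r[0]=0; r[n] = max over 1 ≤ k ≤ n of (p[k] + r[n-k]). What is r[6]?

   n    0    1    2    3    4    5    6    7
r[n]    0    2    6    8   12   14   18   20

18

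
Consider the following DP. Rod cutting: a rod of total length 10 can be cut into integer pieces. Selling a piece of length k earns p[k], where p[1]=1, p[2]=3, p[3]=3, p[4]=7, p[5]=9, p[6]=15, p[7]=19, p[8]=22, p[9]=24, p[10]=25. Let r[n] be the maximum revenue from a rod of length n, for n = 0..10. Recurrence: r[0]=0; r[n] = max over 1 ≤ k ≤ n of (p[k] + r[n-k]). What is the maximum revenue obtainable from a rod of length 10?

25

   n    0    1    2    3    4    5    6    7    8    9   10
r[n]    0    1    3    4    7    9   15   19   22   24   25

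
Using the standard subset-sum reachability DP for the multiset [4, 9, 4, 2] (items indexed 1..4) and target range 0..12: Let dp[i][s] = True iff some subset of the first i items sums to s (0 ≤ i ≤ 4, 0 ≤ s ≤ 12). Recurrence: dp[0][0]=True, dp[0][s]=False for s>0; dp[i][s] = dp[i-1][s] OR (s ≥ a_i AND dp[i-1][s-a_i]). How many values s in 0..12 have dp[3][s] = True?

4

i\s   0   1   2   3   4   5   6   7   8   9  10  11  12
  0   T   F   F   F   F   F   F   F   F   F   F   F   F
  1   T   F   F   F   T   F   F   F   F   F   F   F   F
  2   T   F   F   F   T   F   F   F   F   T   F   F   F
  3   T   F   F   F   T   F   F   F   T   T   F   F   F
  4   T   F   T   F   T   F   T   F   T   T   T   T   F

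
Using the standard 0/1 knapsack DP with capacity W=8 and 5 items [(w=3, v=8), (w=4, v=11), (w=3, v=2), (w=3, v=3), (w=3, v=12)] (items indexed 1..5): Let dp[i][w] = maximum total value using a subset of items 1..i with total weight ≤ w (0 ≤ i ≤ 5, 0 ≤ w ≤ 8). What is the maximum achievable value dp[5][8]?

23

i\w   0   1   2   3   4   5   6   7   8
  0   0   0   0   0   0   0   0   0   0
  1   0   0   0   8   8   8   8   8   8
  2   0   0   0   8  11  11  11  19  19
  3   0   0   0   8  11  11  11  19  19
  4   0   0   0   8  11  11  11  19  19
  5   0   0   0  12  12  12  20  23  23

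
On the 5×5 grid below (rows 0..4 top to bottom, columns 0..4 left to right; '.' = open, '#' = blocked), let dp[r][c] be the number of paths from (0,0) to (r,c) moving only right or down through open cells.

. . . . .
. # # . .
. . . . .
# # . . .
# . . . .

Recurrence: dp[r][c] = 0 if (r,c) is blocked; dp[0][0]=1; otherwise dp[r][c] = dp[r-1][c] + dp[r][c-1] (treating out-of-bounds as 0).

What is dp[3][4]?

r\c   0   1   2   3   4
  0   1   1   1   1   1
  1   1   0   0   1   2
  2   1   1   1   2   4
  3   0   0   1   3   7
  4   0   0   1   4  11

7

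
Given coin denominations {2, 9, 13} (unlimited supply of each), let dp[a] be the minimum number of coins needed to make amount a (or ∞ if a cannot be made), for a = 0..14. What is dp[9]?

 a  0  1  2  3  4  5  6  7  8  9 10 11 12 13 14
dp  0  -  1  -  2  -  3  -  4  1  5  2  6  1  7
(- denotes ∞ / unreachable)

1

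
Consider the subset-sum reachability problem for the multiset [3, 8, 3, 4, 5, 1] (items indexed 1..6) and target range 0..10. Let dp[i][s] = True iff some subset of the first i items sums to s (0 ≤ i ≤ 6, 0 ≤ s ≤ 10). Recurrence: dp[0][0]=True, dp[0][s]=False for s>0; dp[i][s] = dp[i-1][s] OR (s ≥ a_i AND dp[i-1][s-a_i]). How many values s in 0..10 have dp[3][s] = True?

i\s   0   1   2   3   4   5   6   7   8   9  10
  0   T   F   F   F   F   F   F   F   F   F   F
  1   T   F   F   T   F   F   F   F   F   F   F
  2   T   F   F   T   F   F   F   F   T   F   F
  3   T   F   F   T   F   F   T   F   T   F   F
  4   T   F   F   T   T   F   T   T   T   F   T
  5   T   F   F   T   T   T   T   T   T   T   T
  6   T   T   F   T   T   T   T   T   T   T   T

4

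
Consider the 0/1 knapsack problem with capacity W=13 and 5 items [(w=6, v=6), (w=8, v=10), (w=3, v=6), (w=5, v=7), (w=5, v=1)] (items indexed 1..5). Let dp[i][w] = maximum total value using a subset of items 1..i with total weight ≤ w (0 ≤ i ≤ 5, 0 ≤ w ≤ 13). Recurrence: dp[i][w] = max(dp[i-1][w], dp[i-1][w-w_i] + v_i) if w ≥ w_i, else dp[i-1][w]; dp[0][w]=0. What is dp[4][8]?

i\w   0   1   2   3   4   5   6   7   8   9  10  11  12  13
  0   0   0   0   0   0   0   0   0   0   0   0   0   0   0
  1   0   0   0   0   0   0   6   6   6   6   6   6   6   6
  2   0   0   0   0   0   0   6   6  10  10  10  10  10  10
  3   0   0   0   6   6   6   6   6  10  12  12  16  16  16
  4   0   0   0   6   6   7   7   7  13  13  13  16  16  17
  5   0   0   0   6   6   7   7   7  13  13  13  16  16  17

13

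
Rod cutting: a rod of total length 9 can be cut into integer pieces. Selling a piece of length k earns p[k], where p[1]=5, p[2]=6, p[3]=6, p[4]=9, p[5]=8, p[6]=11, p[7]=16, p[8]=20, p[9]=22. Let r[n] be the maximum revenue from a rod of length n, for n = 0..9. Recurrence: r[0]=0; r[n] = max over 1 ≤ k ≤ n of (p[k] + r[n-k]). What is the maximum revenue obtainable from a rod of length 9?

45

   n    0    1    2    3    4    5    6    7    8    9
r[n]    0    5   10   15   20   25   30   35   40   45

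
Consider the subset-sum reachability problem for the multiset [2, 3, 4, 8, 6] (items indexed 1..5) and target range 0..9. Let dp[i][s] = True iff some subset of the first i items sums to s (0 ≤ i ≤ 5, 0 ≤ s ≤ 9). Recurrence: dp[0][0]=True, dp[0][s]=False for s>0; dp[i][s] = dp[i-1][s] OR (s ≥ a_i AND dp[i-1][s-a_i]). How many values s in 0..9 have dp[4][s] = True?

i\s   0   1   2   3   4   5   6   7   8   9
  0   T   F   F   F   F   F   F   F   F   F
  1   T   F   T   F   F   F   F   F   F   F
  2   T   F   T   T   F   T   F   F   F   F
  3   T   F   T   T   T   T   T   T   F   T
  4   T   F   T   T   T   T   T   T   T   T
  5   T   F   T   T   T   T   T   T   T   T

9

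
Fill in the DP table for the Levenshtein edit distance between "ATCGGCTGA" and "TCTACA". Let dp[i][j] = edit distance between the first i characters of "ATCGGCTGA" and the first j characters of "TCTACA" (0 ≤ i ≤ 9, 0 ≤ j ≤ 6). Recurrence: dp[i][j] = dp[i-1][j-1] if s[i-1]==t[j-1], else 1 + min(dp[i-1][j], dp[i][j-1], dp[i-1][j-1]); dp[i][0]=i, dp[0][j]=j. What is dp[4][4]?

3

   ''  T  C  T  A  C  A
''  0  1  2  3  4  5  6
 A  1  1  2  3  3  4  5
 T  2  1  2  2  3  4  5
 C  3  2  1  2  3  3  4
 G  4  3  2  2  3  4  4
 G  5  4  3  3  3  4  5
 C  6  5  4  4  4  3  4
 T  7  6  5  4  5  4  4
 G  8  7  6  5  5  5  5
 A  9  8  7  6  5  6  5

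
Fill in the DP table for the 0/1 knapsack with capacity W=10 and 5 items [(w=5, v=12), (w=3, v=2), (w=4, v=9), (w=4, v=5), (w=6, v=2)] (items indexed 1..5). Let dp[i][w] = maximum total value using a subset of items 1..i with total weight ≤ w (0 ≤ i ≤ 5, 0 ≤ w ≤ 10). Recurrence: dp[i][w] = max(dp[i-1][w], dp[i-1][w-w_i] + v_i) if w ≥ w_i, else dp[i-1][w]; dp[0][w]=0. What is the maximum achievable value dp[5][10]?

21

i\w   0   1   2   3   4   5   6   7   8   9  10
  0   0   0   0   0   0   0   0   0   0   0   0
  1   0   0   0   0   0  12  12  12  12  12  12
  2   0   0   0   2   2  12  12  12  14  14  14
  3   0   0   0   2   9  12  12  12  14  21  21
  4   0   0   0   2   9  12  12  12  14  21  21
  5   0   0   0   2   9  12  12  12  14  21  21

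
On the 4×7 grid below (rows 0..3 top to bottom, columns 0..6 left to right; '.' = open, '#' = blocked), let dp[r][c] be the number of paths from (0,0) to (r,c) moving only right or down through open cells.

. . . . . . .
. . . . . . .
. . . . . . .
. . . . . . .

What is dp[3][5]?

r\c   0   1   2   3   4   5   6
  0   1   1   1   1   1   1   1
  1   1   2   3   4   5   6   7
  2   1   3   6  10  15  21  28
  3   1   4  10  20  35  56  84

56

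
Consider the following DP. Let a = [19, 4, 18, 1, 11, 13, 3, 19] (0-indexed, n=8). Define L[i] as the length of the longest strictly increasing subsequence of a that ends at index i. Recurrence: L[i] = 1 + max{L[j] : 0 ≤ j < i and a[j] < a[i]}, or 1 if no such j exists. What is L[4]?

2

   i    0    1    2    3    4    5    6    7
a[i]   19    4   18    1   11   13    3   19
L[i]    1    1    2    1    2    3    2    4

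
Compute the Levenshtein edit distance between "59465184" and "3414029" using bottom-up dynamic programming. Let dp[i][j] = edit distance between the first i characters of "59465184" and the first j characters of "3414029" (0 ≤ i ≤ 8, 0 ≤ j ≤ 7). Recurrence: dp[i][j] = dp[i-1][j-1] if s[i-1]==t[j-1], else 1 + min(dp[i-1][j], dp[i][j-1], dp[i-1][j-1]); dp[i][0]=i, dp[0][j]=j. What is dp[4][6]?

5

   ''  3  4  1  4  0  2  9
''  0  1  2  3  4  5  6  7
 5  1  1  2  3  4  5  6  7
 9  2  2  2  3  4  5  6  6
 4  3  3  2  3  3  4  5  6
 6  4  4  3  3  4  4  5  6
 5  5  5  4  4  4  5  5  6
 1  6  6  5  4  5  5  6  6
 8  7  7  6  5  5  6  6  7
 4  8  8  7  6  5  6  7  7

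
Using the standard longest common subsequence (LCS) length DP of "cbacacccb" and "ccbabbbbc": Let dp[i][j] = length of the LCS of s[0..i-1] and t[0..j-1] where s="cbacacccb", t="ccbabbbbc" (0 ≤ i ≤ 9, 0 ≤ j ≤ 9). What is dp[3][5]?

3

   ''  c  c  b  a  b  b  b  b  c
''  0  0  0  0  0  0  0  0  0  0
 c  0  1  1  1  1  1  1  1  1  1
 b  0  1  1  2  2  2  2  2  2  2
 a  0  1  1  2  3  3  3  3  3  3
 c  0  1  2  2  3  3  3  3  3  4
 a  0  1  2  2  3  3  3  3  3  4
 c  0  1  2  2  3  3  3  3  3  4
 c  0  1  2  2  3  3  3  3  3  4
 c  0  1  2  2  3  3  3  3  3  4
 b  0  1  2  3  3  4  4  4  4  4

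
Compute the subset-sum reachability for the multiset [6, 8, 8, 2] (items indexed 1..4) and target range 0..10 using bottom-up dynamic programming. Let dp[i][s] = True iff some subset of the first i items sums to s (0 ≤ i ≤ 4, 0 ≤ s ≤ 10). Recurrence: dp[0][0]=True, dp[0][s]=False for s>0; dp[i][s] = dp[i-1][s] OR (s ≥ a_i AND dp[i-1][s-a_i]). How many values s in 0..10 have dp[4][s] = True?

5

i\s   0   1   2   3   4   5   6   7   8   9  10
  0   T   F   F   F   F   F   F   F   F   F   F
  1   T   F   F   F   F   F   T   F   F   F   F
  2   T   F   F   F   F   F   T   F   T   F   F
  3   T   F   F   F   F   F   T   F   T   F   F
  4   T   F   T   F   F   F   T   F   T   F   T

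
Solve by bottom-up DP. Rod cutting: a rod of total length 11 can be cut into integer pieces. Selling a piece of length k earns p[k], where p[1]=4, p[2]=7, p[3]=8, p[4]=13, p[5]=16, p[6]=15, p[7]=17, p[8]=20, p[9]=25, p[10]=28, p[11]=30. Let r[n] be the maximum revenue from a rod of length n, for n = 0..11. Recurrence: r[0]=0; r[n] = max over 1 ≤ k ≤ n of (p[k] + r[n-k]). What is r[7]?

28

   n    0    1    2    3    4    5    6    7    8    9   10   11
r[n]    0    4    8   12   16   20   24   28   32   36   40   44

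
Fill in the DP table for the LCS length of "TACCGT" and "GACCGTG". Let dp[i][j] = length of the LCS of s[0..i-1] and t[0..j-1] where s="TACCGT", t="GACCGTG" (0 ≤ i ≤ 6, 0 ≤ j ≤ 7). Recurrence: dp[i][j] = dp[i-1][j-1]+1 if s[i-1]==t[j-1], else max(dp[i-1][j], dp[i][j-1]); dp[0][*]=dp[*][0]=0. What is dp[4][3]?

2

   ''  G  A  C  C  G  T  G
''  0  0  0  0  0  0  0  0
 T  0  0  0  0  0  0  1  1
 A  0  0  1  1  1  1  1  1
 C  0  0  1  2  2  2  2  2
 C  0  0  1  2  3  3  3  3
 G  0  1  1  2  3  4  4  4
 T  0  1  1  2  3  4  5  5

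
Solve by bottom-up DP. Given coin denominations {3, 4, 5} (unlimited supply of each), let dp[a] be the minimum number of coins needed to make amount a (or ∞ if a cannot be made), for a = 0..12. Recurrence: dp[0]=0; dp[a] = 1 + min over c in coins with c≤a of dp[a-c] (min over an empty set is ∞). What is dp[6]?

2

 a  0  1  2  3  4  5  6  7  8  9 10 11 12
dp  0  -  -  1  1  1  2  2  2  2  2  3  3
(- denotes ∞ / unreachable)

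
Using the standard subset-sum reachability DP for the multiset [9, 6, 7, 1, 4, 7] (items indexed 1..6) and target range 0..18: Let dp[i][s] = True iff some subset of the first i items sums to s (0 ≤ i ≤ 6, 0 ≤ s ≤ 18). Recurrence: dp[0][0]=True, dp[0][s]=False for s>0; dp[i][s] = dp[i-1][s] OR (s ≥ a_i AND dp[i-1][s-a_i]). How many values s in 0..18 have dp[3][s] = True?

7

i\s   0   1   2   3   4   5   6   7   8   9  10  11  12  13  14  15  16  17  18
  0   T   F   F   F   F   F   F   F   F   F   F   F   F   F   F   F   F   F   F
  1   T   F   F   F   F   F   F   F   F   T   F   F   F   F   F   F   F   F   F
  2   T   F   F   F   F   F   T   F   F   T   F   F   F   F   F   T   F   F   F
  3   T   F   F   F   F   F   T   T   F   T   F   F   F   T   F   T   T   F   F
  4   T   T   F   F   F   F   T   T   T   T   T   F   F   T   T   T   T   T   F
  5   T   T   F   F   T   T   T   T   T   T   T   T   T   T   T   T   T   T   T
  6   T   T   F   F   T   T   T   T   T   T   T   T   T   T   T   T   T   T   T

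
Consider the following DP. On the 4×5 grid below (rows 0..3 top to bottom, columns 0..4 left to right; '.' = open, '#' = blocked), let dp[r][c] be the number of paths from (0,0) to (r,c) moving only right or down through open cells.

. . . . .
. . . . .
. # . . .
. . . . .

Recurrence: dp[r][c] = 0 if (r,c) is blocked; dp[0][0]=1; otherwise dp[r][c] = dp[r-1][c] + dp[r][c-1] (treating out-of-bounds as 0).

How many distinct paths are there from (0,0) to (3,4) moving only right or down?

23

r\c   0   1   2   3   4
  0   1   1   1   1   1
  1   1   2   3   4   5
  2   1   0   3   7  12
  3   1   1   4  11  23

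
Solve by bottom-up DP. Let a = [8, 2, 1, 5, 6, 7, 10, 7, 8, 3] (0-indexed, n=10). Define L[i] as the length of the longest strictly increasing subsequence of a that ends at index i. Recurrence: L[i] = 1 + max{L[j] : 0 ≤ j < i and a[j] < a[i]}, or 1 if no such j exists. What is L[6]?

5

   i    0    1    2    3    4    5    6    7    8    9
a[i]    8    2    1    5    6    7   10    7    8    3
L[i]    1    1    1    2    3    4    5    4    5    2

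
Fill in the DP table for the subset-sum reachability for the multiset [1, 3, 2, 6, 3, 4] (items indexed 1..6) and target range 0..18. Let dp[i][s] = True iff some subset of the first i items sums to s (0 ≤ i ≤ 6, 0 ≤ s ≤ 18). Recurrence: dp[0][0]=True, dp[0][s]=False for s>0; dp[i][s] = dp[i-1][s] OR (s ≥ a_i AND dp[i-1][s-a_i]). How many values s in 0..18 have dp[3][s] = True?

7

i\s   0   1   2   3   4   5   6   7   8   9  10  11  12  13  14  15  16  17  18
  0   T   F   F   F   F   F   F   F   F   F   F   F   F   F   F   F   F   F   F
  1   T   T   F   F   F   F   F   F   F   F   F   F   F   F   F   F   F   F   F
  2   T   T   F   T   T   F   F   F   F   F   F   F   F   F   F   F   F   F   F
  3   T   T   T   T   T   T   T   F   F   F   F   F   F   F   F   F   F   F   F
  4   T   T   T   T   T   T   T   T   T   T   T   T   T   F   F   F   F   F   F
  5   T   T   T   T   T   T   T   T   T   T   T   T   T   T   T   T   F   F   F
  6   T   T   T   T   T   T   T   T   T   T   T   T   T   T   T   T   T   T   T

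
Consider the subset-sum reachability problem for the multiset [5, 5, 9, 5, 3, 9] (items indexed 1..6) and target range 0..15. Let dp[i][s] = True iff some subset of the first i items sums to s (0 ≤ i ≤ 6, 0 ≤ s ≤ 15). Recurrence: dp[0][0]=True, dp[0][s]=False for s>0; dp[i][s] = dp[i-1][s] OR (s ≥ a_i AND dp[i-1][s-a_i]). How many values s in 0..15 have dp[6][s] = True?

i\s   0   1   2   3   4   5   6   7   8   9  10  11  12  13  14  15
  0   T   F   F   F   F   F   F   F   F   F   F   F   F   F   F   F
  1   T   F   F   F   F   T   F   F   F   F   F   F   F   F   F   F
  2   T   F   F   F   F   T   F   F   F   F   T   F   F   F   F   F
  3   T   F   F   F   F   T   F   F   F   T   T   F   F   F   T   F
  4   T   F   F   F   F   T   F   F   F   T   T   F   F   F   T   T
  5   T   F   F   T   F   T   F   F   T   T   T   F   T   T   T   T
  6   T   F   F   T   F   T   F   F   T   T   T   F   T   T   T   T

10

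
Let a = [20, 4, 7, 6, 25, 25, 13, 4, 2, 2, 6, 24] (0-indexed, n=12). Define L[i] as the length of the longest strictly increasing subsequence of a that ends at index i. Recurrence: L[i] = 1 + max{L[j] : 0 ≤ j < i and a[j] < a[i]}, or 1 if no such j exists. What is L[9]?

   i    0    1    2    3    4    5    6    7    8    9   10   11
a[i]   20    4    7    6   25   25   13    4    2    2    6   24
L[i]    1    1    2    2    3    3    3    1    1    1    2    4

1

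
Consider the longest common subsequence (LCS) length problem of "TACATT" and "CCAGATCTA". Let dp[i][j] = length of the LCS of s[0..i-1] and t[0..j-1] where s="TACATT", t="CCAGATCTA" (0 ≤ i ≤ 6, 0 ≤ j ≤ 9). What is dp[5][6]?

   ''  C  C  A  G  A  T  C  T  A
''  0  0  0  0  0  0  0  0  0  0
 T  0  0  0  0  0  0  1  1  1  1
 A  0  0  0  1  1  1  1  1  1  2
 C  0  1  1  1  1  1  1  2  2  2
 A  0  1  1  2  2  2  2  2  2  3
 T  0  1  1  2  2  2  3  3  3  3
 T  0  1  1  2  2  2  3  3  4  4

3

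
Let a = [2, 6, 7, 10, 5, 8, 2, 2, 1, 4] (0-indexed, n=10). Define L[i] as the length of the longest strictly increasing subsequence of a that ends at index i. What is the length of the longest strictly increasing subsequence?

   i    0    1    2    3    4    5    6    7    8    9
a[i]    2    6    7   10    5    8    2    2    1    4
L[i]    1    2    3    4    2    4    1    1    1    2

4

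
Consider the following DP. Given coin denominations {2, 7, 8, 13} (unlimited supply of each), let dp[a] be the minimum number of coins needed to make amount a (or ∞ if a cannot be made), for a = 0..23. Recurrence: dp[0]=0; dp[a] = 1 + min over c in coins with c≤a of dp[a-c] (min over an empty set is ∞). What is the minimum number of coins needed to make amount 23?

 a  0  1  2  3  4  5  6  7  8  9 10 11 12 13 14 15 16 17 18 19 20 21 22 23
dp  0  -  1  -  2  -  3  1  1  2  2  3  3  1  2  2  2  3  3  4  2  2  3  3
(- denotes ∞ / unreachable)

3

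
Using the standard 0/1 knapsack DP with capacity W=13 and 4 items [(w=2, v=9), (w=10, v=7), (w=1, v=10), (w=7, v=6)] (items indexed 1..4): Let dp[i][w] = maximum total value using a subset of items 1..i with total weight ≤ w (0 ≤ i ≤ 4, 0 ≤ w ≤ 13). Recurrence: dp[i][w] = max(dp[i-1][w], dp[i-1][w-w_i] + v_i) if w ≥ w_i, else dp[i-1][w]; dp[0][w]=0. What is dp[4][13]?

i\w   0   1   2   3   4   5   6   7   8   9  10  11  12  13
  0   0   0   0   0   0   0   0   0   0   0   0   0   0   0
  1   0   0   9   9   9   9   9   9   9   9   9   9   9   9
  2   0   0   9   9   9   9   9   9   9   9   9   9  16  16
  3   0  10  10  19  19  19  19  19  19  19  19  19  19  26
  4   0  10  10  19  19  19  19  19  19  19  25  25  25  26

26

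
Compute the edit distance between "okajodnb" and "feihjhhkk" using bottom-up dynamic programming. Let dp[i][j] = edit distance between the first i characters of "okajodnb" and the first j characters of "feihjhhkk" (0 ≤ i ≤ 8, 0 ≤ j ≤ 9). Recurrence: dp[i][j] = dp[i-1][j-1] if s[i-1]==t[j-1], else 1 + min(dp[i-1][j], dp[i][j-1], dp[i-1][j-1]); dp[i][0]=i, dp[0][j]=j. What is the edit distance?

   ''  f  e  i  h  j  h  h  k  k
''  0  1  2  3  4  5  6  7  8  9
 o  1  1  2  3  4  5  6  7  8  9
 k  2  2  2  3  4  5  6  7  7  8
 a  3  3  3  3  4  5  6  7  8  8
 j  4  4  4  4  4  4  5  6  7  8
 o  5  5  5  5  5  5  5  6  7  8
 d  6  6  6  6  6  6  6  6  7  8
 n  7  7  7  7  7  7  7  7  7  8
 b  8  8  8  8  8  8  8  8  8  8

8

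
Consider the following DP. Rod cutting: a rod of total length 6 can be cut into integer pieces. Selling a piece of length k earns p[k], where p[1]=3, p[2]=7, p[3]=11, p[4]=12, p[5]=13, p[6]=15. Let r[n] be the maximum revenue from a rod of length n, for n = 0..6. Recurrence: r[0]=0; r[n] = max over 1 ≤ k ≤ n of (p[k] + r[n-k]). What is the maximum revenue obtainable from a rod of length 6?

22

   n    0    1    2    3    4    5    6
r[n]    0    3    7   11   14   18   22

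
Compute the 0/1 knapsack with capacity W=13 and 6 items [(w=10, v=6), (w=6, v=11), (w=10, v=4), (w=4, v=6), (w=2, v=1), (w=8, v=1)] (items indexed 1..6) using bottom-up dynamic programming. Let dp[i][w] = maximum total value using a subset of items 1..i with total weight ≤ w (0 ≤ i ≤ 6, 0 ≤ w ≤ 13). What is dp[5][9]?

i\w   0   1   2   3   4   5   6   7   8   9  10  11  12  13
  0   0   0   0   0   0   0   0   0   0   0   0   0   0   0
  1   0   0   0   0   0   0   0   0   0   0   6   6   6   6
  2   0   0   0   0   0   0  11  11  11  11  11  11  11  11
  3   0   0   0   0   0   0  11  11  11  11  11  11  11  11
  4   0   0   0   0   6   6  11  11  11  11  17  17  17  17
  5   0   0   1   1   6   6  11  11  12  12  17  17  18  18
  6   0   0   1   1   6   6  11  11  12  12  17  17  18  18

12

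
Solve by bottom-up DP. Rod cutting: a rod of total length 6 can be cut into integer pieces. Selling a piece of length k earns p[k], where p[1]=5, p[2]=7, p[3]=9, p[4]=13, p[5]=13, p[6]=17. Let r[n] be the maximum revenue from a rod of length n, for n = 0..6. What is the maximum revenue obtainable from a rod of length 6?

   n    0    1    2    3    4    5    6
r[n]    0    5   10   15   20   25   30

30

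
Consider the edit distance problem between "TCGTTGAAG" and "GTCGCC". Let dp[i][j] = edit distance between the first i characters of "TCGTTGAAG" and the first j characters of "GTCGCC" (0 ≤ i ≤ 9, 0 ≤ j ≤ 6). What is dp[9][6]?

   ''  G  T  C  G  C  C
''  0  1  2  3  4  5  6
 T  1  1  1  2  3  4  5
 C  2  2  2  1  2  3  4
 G  3  2  3  2  1  2  3
 T  4  3  2  3  2  2  3
 T  5  4  3  3  3  3  3
 G  6  5  4  4  3  4  4
 A  7  6  5  5  4  4  5
 A  8  7  6  6  5  5  5
 G  9  8  7  7  6  6  6

6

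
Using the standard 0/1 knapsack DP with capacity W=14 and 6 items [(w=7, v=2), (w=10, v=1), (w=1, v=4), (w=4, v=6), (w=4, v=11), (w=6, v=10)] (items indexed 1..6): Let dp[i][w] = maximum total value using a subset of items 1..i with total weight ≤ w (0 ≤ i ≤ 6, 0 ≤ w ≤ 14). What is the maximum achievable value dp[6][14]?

27

i\w   0   1   2   3   4   5   6   7   8   9  10  11  12  13  14
  0   0   0   0   0   0   0   0   0   0   0   0   0   0   0   0
  1   0   0   0   0   0   0   0   2   2   2   2   2   2   2   2
  2   0   0   0   0   0   0   0   2   2   2   2   2   2   2   2
  3   0   4   4   4   4   4   4   4   6   6   6   6   6   6   6
  4   0   4   4   4   6  10  10  10  10  10  10  10  12  12  12
  5   0   4   4   4  11  15  15  15  17  21  21  21  21  21  21
  6   0   4   4   4  11  15  15  15  17  21  21  25  25  25  27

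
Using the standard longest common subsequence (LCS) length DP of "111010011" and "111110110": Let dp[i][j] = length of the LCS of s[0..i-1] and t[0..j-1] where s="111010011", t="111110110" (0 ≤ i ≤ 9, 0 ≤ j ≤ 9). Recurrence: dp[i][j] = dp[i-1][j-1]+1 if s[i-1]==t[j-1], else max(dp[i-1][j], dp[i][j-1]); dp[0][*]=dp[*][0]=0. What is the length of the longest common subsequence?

7

   ''  1  1  1  1  1  0  1  1  0
''  0  0  0  0  0  0  0  0  0  0
 1  0  1  1  1  1  1  1  1  1  1
 1  0  1  2  2  2  2  2  2  2  2
 1  0  1  2  3  3  3  3  3  3  3
 0  0  1  2  3  3  3  4  4  4  4
 1  0  1  2  3  4  4  4  5  5  5
 0  0  1  2  3  4  4  5  5  5  6
 0  0  1  2  3  4  4  5  5  5  6
 1  0  1  2  3  4  5  5  6  6  6
 1  0  1  2  3  4  5  5  6  7  7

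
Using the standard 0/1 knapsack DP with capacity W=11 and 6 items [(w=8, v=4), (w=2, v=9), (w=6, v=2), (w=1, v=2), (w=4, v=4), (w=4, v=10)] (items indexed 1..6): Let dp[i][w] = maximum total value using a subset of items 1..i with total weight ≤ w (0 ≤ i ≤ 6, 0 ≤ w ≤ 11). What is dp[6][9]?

21

i\w   0   1   2   3   4   5   6   7   8   9  10  11
  0   0   0   0   0   0   0   0   0   0   0   0   0
  1   0   0   0   0   0   0   0   0   4   4   4   4
  2   0   0   9   9   9   9   9   9   9   9  13  13
  3   0   0   9   9   9   9   9   9  11  11  13  13
  4   0   2   9  11  11  11  11  11  11  13  13  15
  5   0   2   9  11  11  11  13  15  15  15  15  15
  6   0   2   9  11  11  12  19  21  21  21  23  25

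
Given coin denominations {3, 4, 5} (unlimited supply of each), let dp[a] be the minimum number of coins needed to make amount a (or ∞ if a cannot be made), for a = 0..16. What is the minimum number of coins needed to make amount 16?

 a  0  1  2  3  4  5  6  7  8  9 10 11 12 13 14 15 16
dp  0  -  -  1  1  1  2  2  2  2  2  3  3  3  3  3  4
(- denotes ∞ / unreachable)

4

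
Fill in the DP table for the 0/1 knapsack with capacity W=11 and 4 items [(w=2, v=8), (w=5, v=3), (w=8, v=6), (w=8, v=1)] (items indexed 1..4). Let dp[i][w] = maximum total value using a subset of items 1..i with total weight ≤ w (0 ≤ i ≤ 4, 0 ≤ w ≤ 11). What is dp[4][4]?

8

i\w   0   1   2   3   4   5   6   7   8   9  10  11
  0   0   0   0   0   0   0   0   0   0   0   0   0
  1   0   0   8   8   8   8   8   8   8   8   8   8
  2   0   0   8   8   8   8   8  11  11  11  11  11
  3   0   0   8   8   8   8   8  11  11  11  14  14
  4   0   0   8   8   8   8   8  11  11  11  14  14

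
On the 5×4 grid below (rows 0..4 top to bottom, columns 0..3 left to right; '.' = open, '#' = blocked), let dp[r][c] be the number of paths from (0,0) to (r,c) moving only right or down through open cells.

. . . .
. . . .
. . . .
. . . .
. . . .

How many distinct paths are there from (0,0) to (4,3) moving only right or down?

r\c   0   1   2   3
  0   1   1   1   1
  1   1   2   3   4
  2   1   3   6  10
  3   1   4  10  20
  4   1   5  15  35

35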